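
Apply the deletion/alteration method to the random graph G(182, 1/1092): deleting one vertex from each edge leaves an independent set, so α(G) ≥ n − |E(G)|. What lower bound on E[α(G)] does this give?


E[|E(G)|] = C(182, 2)·p = 16471 · (1/1092) = 181/12.
E[α(G)] ≥ n − E[|E(G)|] = 182 − 181/12 = 2003/12.
Numerically: ≈ 166.917.
(This is only a lower bound; the true E[α(G)] may be larger.)

E[α(G)] ≥ 2003/12 ≈ 166.917.


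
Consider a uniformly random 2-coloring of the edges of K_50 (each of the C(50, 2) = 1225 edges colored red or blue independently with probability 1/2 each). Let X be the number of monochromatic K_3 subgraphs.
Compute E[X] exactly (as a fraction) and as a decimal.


Let X = Σ_S X_S over the C(50, 3) = 19600 subsets S of size 3, where X_S = 1 if the K_3 on S is monochromatic.
For a fixed S, the K_3 on S has C(3, 2) = 3 edges. P[all 3 edges red] = (1/2)^3, and likewise for blue, so P[monochromatic] = 2·(1/2)^3 = 2^{1 − 3} = 1/4.
By linearity: E[X] = C(50, 3) · 2^{1 − 3} = 19600 · 1/4 = 4900.
Numerically: E[X] ≈ 4900.00000.

E[X] = C(50,3)·2^(1−C(3,2)) = 4900 ≈ 4900.00000.


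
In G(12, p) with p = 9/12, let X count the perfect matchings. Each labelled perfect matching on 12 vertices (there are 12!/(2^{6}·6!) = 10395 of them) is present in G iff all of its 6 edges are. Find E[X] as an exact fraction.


K_12 has 12!/(2^{6}·6!) = 10395 labelled perfect matchings.
For each such perfect matching H, let X_H = 1 if all 6 edges of H are present in G. Then P[X_H = 1] = p^{6} = (3/4)^{6} = 729/4096.
Summing the indicators: E[X] = Σ_H E[X_H] = 10395 · p^{6} = 10395 · 729/4096 = 7577955/4096.
Numerically: E[X] ≈ 1850.

E[X] = 10395 · (3/4)^{6} = 7577955/4096 ≈ 1850.


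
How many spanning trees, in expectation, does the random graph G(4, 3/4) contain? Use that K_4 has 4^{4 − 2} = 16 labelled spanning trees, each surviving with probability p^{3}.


K_4 has 4^{4 − 2} = 16 labelled spanning trees.
For each such spanning tree H, let X_H = 1 if all 3 edges of H are present in G. Then P[X_H = 1] = p^{3} = (3/4)^{3} = 27/64.
By linearity: E[X] = Σ_H E[X_H] = 16 · p^{3} = 16 · 27/64 = 27/4.
Numerically: E[X] ≈ 6.75.

E[X] = 16 · (3/4)^{3} = 27/4 ≈ 6.75.


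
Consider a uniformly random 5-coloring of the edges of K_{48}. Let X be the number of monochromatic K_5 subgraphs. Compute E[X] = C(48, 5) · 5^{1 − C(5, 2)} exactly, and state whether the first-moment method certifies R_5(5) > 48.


E[X] = C(48, 5) · 5^{1 − 10} = 1712304 · 5^{−9} = 1712304/1953125.
As a reduced fraction: E[X] = 1712304/1953125 ≈ 0.877.
Is E[X] < 1? YES.
Since E[X] < 1, there exists a 5-coloring of K_{48} with no monochromatic K_5; hence R_5(5) > 48.

E[X] = 1712304/1953125 ≈ 0.877; E[X] < 1, so R_5(5) > 48.


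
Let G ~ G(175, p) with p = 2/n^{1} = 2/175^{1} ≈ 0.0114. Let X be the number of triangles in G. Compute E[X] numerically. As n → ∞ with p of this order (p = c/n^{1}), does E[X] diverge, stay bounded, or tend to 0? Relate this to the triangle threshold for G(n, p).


Number of potential triangles: C(175, 3) = 877975.
Each occurs with probability p³ ≈ (0.0114)³ ≈ 1.49271e-06.
By linearity: E[X] = C(175, 3)·p³ ≈ 877975 · 1.49271e-06 ≈ 1.311.
Here α = 1, so p = 2/n is exactly at the triangle threshold p ~ 1/n. Asymptotically E[X] → c³/6 = 2³/6 = 4/3 ≈ 1.333, a bounded constant. In this regime the triangle count is asymptotically Poisson(c³/6).

E[X] ≈ 1.311; in regime p = Θ(1/n^{1}) E[X] stays bounded (at the triangle threshold p ~ 1/n).


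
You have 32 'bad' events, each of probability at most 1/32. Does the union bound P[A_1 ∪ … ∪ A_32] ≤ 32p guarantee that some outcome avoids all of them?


Union bound: P[∪_{i=1}^{32} A_i] ≤ Σ_i P[A_i] ≤ 32·p = 32·(1/32) = 1.
Numerically: 1 ≈ 1.00000.
Is 1 < 1? NO.
Since the bound 1 is ≥ 1, the union bound is uninformative here; it does NOT by itself certify existence.

32·p = 1 ≈ 1.00000; existence NOT certified by the union bound.


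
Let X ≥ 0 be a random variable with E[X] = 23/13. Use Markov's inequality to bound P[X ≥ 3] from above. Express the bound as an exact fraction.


μ = E[X] = 23/13, a = 3.
Markov: P[X ≥ 3] ≤ μ/a = (23/13)/3 = 23/39.
Numerically: ≈ 0.589744.
(Since a = 3 > μ = 1.769231, the bound 23/39 is < 1 and informative.)

P[X ≥ 3] ≤ 23/39 ≈ 0.589744.


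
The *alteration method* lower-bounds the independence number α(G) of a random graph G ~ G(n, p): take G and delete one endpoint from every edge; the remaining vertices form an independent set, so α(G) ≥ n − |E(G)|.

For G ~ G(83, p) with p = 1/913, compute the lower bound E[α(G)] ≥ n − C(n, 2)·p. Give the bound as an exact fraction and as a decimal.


E[|E(G)|] = C(83, 2)·p = 3403 · (1/913) = 41/11.
E[α(G)] ≥ n − E[|E(G)|] = 83 − 41/11 = 872/11.
Numerically: ≈ 79.2727.
(This is only a lower bound; the true E[α(G)] may be larger.)

E[α(G)] ≥ 872/11 ≈ 79.2727.


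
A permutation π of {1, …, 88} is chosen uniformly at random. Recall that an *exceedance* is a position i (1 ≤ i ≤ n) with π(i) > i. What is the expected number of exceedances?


Write X = Σ_{i=1}^{88} X_i, where X_i = 1_{π(i) > i}.
For each fixed i, π(i) is uniform over {1, …, 88} (marginal of a uniform permutation), so P[π(i) > i] = (n − i)/n. Summing: Σ_{i=1}^{88} (n − i)/n = (0 + 1 + … + 87)/88 = 88(88 − 1)/(2·88) = (88 − 1)/2.
Hence E[X] = Σ_{i=1}^{88} (88 − i)/88 = 87/2 ≈ 43.500000.

E[X] = 87/2 = 43.500000.


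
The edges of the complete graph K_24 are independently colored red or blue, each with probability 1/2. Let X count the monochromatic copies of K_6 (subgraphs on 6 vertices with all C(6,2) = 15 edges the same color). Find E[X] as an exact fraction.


Let X = Σ_S X_S over the C(24, 6) = 134596 subsets S of size 6, where X_S = 1 if the K_6 on S is monochromatic.
For a fixed S, the K_6 on S has C(6, 2) = 15 edges. P[all 15 edges red] = (1/2)^15, and likewise for blue, so P[monochromatic] = 2·(1/2)^15 = 2^{1 − 15} = 1/16384.
By linearity of expectation: E[X] = C(24, 6) · 2^{1 − 15} = 134596 · 1/16384 = 33649/4096.
Numerically: E[X] ≈ 8.215088.

E[X] = C(24,6)·2^(1−C(6,2)) = 33649/4096 ≈ 8.215088.


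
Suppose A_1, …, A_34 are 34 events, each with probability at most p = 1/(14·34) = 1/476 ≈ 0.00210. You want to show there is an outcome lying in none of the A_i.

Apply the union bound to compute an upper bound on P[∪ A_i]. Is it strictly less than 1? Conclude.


Union bound: P[∪_{i=1}^{34} A_i] ≤ Σ_i P[A_i] ≤ 34·p = 34·(1/476) = 1/14.
Numerically: 1/14 ≈ 0.07143.
Is 1/14 < 1? YES.
Since P[∪ A_i] ≤ 1/14 < 1, the complement has P[∩ A_i^c] ≥ 1 − 1/14 = 13/14 > 0, so some outcome avoids every A_i.

34·p = 1/14 ≈ 0.07143; existence CERTIFIED by the union bound.


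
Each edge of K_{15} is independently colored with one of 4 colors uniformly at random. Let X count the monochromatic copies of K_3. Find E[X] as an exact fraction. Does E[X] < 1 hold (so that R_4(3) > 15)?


E[X] = C(15, 3) · 4^{1 − 3} = 455 · 4^{−2} = 455/16.
As a reduced fraction: E[X] = 455/16 ≈ 28.43750.
Is E[X] < 1? NO.
Since E[X] ≥ 1, the first-moment bound is inconclusive at n = 15; it does NOT by itself certify R_4(3) > 15.

E[X] = 455/16 ≈ 28.43750; E[X] ≥ 1; first-moment method inconclusive here.


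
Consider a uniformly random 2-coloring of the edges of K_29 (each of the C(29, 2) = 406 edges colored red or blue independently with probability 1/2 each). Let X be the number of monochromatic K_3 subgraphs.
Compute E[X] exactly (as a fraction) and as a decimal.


Let X = Σ_S X_S over the C(29, 3) = 3654 subsets S of size 3, where X_S = 1 if the K_3 on S is monochromatic.
For a fixed S, the K_3 on S has C(3, 2) = 3 edges. P[all 3 edges red] = (1/2)^3, and likewise for blue, so P[monochromatic] = 2·(1/2)^3 = 2^{1 − 3} = 1/4.
By linearity of expectation: E[X] = C(29, 3) · 2^{1 − 3} = 3654 · 1/4 = 1827/2.
Numerically: E[X] ≈ 913.5000.

E[X] = C(29,3)·2^(1−C(3,2)) = 1827/2 ≈ 913.5000.


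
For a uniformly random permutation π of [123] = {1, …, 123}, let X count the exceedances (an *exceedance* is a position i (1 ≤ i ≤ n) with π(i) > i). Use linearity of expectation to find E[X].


Write X = Σ_{i=1}^{123} X_i, where X_i = 1_{π(i) > i}.
For each fixed i, π(i) is uniform over {1, …, 123} (marginal of a uniform permutation), so P[π(i) > i] = (n − i)/n. Summing: Σ_{i=1}^{123} (n − i)/n = (0 + 1 + … + 122)/123 = 123(123 − 1)/(2·123) = (123 − 1)/2.
Hence E[X] = Σ_{i=1}^{123} (123 − i)/123 = 61 ≈ 61.000000.

E[X] = 61 = 61.000000.


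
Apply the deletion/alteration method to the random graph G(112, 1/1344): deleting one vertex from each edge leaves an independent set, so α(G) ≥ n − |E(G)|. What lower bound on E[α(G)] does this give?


E[|E(G)|] = C(112, 2)·p = 6216 · (1/1344) = 37/8.
E[α(G)] ≥ n − E[|E(G)|] = 112 − 37/8 = 859/8.
Numerically: ≈ 107.375.
(This is only a lower bound; the true E[α(G)] may be larger.)

E[α(G)] ≥ 859/8 ≈ 107.375.


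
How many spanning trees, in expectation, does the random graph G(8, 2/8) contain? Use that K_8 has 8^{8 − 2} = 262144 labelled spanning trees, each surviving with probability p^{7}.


K_8 has 8^{8 − 2} = 262144 labelled spanning trees.
For each such spanning tree H, let X_H = 1 if all 7 edges of H are present in G. Then P[X_H = 1] = p^{7} = (1/4)^{7} = 1/16384.
Summing the indicators: E[X] = Σ_H E[X_H] = 262144 · p^{7} = 262144 · 1/16384 = 16.
Numerically: E[X] ≈ 16.

E[X] = 262144 · (1/4)^{7} = 16 ≈ 16.


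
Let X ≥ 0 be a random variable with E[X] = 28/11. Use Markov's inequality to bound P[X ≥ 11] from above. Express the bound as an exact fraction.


μ = E[X] = 28/11, a = 11.
Markov: P[X ≥ 11] ≤ μ/a = (28/11)/11 = 28/121.
Numerically: ≈ 0.231.
(Since a = 11 > μ = 2.545, the bound 28/121 is < 1 and informative.)

P[X ≥ 11] ≤ 28/121 ≈ 0.231.


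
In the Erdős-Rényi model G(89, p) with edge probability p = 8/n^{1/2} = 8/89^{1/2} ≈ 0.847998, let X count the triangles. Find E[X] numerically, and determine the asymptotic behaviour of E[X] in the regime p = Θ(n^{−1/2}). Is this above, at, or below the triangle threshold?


Number of potential triangles: C(89, 3) = 113564.
Each occurs with probability p³ ≈ (0.847998)³ ≈ 6.09796533e-01.
By linearity: E[X] = C(89, 3)·p³ ≈ 113564 · 6.09796533e-01 ≈ 69250.933498.
Since α = 1/2 < 1, p = c/n^{1/2} ≫ 1/n is above the triangle threshold p ~ 1/n. Asymptotically E[X] ~ (c³/6)·n^{3(1−α)} = (8³/6)·n^{1.5} → ∞; triangles are abundant w.h.p.

E[X] ≈ 69250.933498; in regime p = Θ(1/n^{1/2}) E[X] diverges (above the triangle threshold p ~ 1/n).


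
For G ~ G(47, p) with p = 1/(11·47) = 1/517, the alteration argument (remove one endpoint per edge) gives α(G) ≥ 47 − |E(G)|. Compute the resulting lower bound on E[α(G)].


E[|E(G)|] = C(47, 2)·p = 1081 · (1/517) = 23/11.
E[α(G)] ≥ n − E[|E(G)|] = 47 − 23/11 = 494/11.
Numerically: ≈ 44.9091.
(This is only a lower bound; the true E[α(G)] may be larger.)

E[α(G)] ≥ 494/11 ≈ 44.9091.


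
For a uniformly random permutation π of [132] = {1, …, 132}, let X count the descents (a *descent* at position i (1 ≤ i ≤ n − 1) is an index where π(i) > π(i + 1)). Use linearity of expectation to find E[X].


Write X = Σ X_I over i = 1, …, 131, with X_I the indicator of one descent.
There are 131 indicators.
For each fixed i, the pair (π(i), π(i+1)) is a uniformly random ordered pair of distinct values from {1, …, 132}; by symmetry P[π(i) > π(i+1)] = 1/2.
By linearity: E[X] = 131 · (1/2) = (132 − 1) · (1/2) = 131/2 ≈ 65.5000.

E[X] = 131/2 = 65.5000.


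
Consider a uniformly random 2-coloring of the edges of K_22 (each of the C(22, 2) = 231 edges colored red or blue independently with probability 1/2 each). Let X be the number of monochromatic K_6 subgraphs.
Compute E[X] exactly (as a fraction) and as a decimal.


Let X = Σ_S X_S over the C(22, 6) = 74613 subsets S of size 6, where X_S = 1 if the K_6 on S is monochromatic.
For a fixed S, the K_6 on S has C(6, 2) = 15 edges. P[all 15 edges red] = (1/2)^15, and likewise for blue, so P[monochromatic] = 2·(1/2)^15 = 2^{1 − 15} = 1/16384.
By linearity: E[X] = C(22, 6) · 2^{1 − 15} = 74613 · 1/16384 = 74613/16384.
Numerically: E[X] ≈ 4.55402.

E[X] = C(22,6)·2^(1−C(6,2)) = 74613/16384 ≈ 4.55402.


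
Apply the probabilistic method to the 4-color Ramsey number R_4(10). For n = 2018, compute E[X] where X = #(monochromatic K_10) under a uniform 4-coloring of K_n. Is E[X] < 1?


E[X] = C(2018, 10) · 4^{1 − 45} = 301820606687612220663963508 · 4^{−44} = 301820606687612220663963508/309485009821345068724781056.
As a reduced fraction: E[X] = 75455151671903055165990877/77371252455336267181195264 ≈ 0.97523.
Is E[X] < 1? YES.
Since E[X] < 1, there exists a 4-coloring of K_{2018} with no monochromatic K_10; hence R_4(10) > 2018.

E[X] = 75455151671903055165990877/77371252455336267181195264 ≈ 0.97523; E[X] < 1, so R_4(10) > 2018.


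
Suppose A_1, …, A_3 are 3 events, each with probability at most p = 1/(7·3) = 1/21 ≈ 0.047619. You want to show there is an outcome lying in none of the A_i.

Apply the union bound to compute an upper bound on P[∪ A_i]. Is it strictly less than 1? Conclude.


Union bound: P[∪_{i=1}^{3} A_i] ≤ Σ_i P[A_i] ≤ 3·p = 3·(1/21) = 1/7.
Numerically: 1/7 ≈ 0.142857.
Is 1/7 < 1? YES.
Since P[∪ A_i] ≤ 1/7 < 1, the complement has P[∩ A_i^c] ≥ 1 − 1/7 = 6/7 > 0, so some outcome avoids every A_i.

3·p = 1/7 ≈ 0.142857; existence CERTIFIED by the union bound.


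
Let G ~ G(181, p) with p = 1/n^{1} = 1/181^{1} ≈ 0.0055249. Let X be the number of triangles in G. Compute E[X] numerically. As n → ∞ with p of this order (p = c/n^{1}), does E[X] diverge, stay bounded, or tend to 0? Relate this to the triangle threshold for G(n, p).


Number of potential triangles: C(181, 3) = 971970.
Each occurs with probability p³ ≈ (0.0055249)³ ≈ 1.6864143e-07.
By linearity: E[X] = C(181, 3)·p³ ≈ 971970 · 1.6864143e-07 ≈ 0.16391.
Here α = 1, so p = 1/n is exactly at the triangle threshold p ~ 1/n. Asymptotically E[X] → c³/6 = 1³/6 = 1/6 ≈ 0.16667, a bounded constant. In this regime the triangle count is asymptotically Poisson(c³/6).

E[X] ≈ 0.16391; in regime p = Θ(1/n^{1}) E[X] stays bounded (at the triangle threshold p ~ 1/n).


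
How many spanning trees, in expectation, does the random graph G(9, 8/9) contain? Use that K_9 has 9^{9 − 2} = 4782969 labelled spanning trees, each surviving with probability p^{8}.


K_9 has 9^{9 − 2} = 4782969 labelled spanning trees.
For each such spanning tree H, let X_H = 1 if all 8 edges of H are present in G. Then P[X_H = 1] = p^{8} = (8/9)^{8} = 16777216/43046721.
Summing the indicators: E[X] = Σ_H E[X_H] = 4782969 · p^{8} = 4782969 · 16777216/43046721 = 16777216/9.
Numerically: E[X] ≈ 1.86e+06.

E[X] = 4782969 · (8/9)^{8} = 16777216/9 ≈ 1.86e+06.


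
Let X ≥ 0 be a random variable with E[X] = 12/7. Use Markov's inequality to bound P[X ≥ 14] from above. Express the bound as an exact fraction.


μ = E[X] = 12/7, a = 14.
Markov: P[X ≥ 14] ≤ μ/a = (12/7)/14 = 6/49.
Numerically: ≈ 0.122.
(Since a = 14 > μ = 1.714, the bound 6/49 is < 1 and informative.)

P[X ≥ 14] ≤ 6/49 ≈ 0.122.


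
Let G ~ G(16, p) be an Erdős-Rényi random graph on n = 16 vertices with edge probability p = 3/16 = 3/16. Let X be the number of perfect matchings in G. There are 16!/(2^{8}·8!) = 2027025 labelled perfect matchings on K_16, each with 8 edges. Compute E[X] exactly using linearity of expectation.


K_16 has 16!/(2^{8}·8!) = 2027025 labelled perfect matchings.
For each such perfect matching H, let X_H = 1 if all 8 edges of H are present in G. Then P[X_H = 1] = p^{8} = (3/16)^{8} = 6561/4294967296.
Summing the indicators: E[X] = Σ_H E[X_H] = 2027025 · p^{8} = 2027025 · 6561/4294967296 = 13299311025/4294967296.
Numerically: E[X] ≈ 3.0965.

E[X] = 2027025 · (3/16)^{8} = 13299311025/4294967296 ≈ 3.0965.


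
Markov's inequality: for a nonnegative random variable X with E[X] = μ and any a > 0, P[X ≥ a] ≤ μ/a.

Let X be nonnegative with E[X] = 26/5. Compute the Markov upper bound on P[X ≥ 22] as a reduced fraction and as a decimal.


μ = E[X] = 26/5, a = 22.
Markov: P[X ≥ 22] ≤ μ/a = (26/5)/22 = 13/55.
Numerically: ≈ 0.2364.
(Since a = 22 > μ = 5.2000, the bound 13/55 is < 1 and informative.)

P[X ≥ 22] ≤ 13/55 ≈ 0.2364.


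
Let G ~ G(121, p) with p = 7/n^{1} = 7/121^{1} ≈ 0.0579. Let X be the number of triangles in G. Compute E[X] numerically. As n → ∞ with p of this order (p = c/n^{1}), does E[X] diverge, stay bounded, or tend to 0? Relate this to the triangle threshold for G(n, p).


Number of potential triangles: C(121, 3) = 287980.
Each occurs with probability p³ ≈ (0.0579)³ ≈ 1.93615e-04.
By linearity: E[X] = C(121, 3)·p³ ≈ 287980 · 1.93615e-04 ≈ 55.757.
Here α = 1, so p = 7/n is exactly at the triangle threshold p ~ 1/n. Asymptotically E[X] → c³/6 = 7³/6 = 343/6 ≈ 57.167, a bounded constant. In this regime the triangle count is asymptotically Poisson(c³/6).

E[X] ≈ 55.757; in regime p = Θ(1/n^{1}) E[X] stays bounded (at the triangle threshold p ~ 1/n).


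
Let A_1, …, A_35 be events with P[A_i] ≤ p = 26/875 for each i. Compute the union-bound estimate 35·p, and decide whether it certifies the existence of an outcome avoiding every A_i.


Union bound: P[∪_{i=1}^{35} A_i] ≤ Σ_i P[A_i] ≤ 35·p = 35·(26/875) = 26/25.
Numerically: 26/25 ≈ 1.040000.
Is 26/25 < 1? NO.
Since the bound 26/25 is ≥ 1, the union bound is uninformative here; it does NOT by itself certify existence.

35·p = 26/25 ≈ 1.040000; existence NOT certified by the union bound.


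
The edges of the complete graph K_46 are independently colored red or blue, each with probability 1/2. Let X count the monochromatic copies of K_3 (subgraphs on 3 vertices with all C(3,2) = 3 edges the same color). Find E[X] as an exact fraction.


Let X = Σ_S X_S over the C(46, 3) = 15180 subsets S of size 3, where X_S = 1 if the K_3 on S is monochromatic.
For a fixed S, the K_3 on S has C(3, 2) = 3 edges. P[all 3 edges red] = (1/2)^3, and likewise for blue, so P[monochromatic] = 2·(1/2)^3 = 2^{1 − 3} = 1/4.
By linearity of expectation: E[X] = C(46, 3) · 2^{1 − 3} = 15180 · 1/4 = 3795.
Numerically: E[X] ≈ 3795.000000.

E[X] = C(46,3)·2^(1−C(3,2)) = 3795 ≈ 3795.000000.


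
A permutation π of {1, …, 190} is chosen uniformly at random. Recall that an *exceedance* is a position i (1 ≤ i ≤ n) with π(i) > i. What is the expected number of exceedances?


Write X = Σ_{i=1}^{190} X_i, where X_i = 1_{π(i) > i}.
For each fixed i, π(i) is uniform over {1, …, 190} (marginal of a uniform permutation), so P[π(i) > i] = (n − i)/n. Summing: Σ_{i=1}^{190} (n − i)/n = (0 + 1 + … + 189)/190 = 190(190 − 1)/(2·190) = (190 − 1)/2.
Hence E[X] = Σ_{i=1}^{190} (190 − i)/190 = 189/2 ≈ 94.5000.

E[X] = 189/2 = 94.5000.


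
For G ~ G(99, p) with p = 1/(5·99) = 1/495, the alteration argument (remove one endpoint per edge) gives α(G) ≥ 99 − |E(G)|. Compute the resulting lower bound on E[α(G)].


E[|E(G)|] = C(99, 2)·p = 4851 · (1/495) = 49/5.
E[α(G)] ≥ n − E[|E(G)|] = 99 − 49/5 = 446/5.
Numerically: ≈ 89.2000.
(This is only a lower bound; the true E[α(G)] may be larger.)

E[α(G)] ≥ 446/5 ≈ 89.2000.


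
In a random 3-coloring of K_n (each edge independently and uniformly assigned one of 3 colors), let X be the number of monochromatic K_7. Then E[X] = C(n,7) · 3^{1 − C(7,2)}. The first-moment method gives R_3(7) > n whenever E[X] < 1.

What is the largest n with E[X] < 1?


We need C(n, 7) · 3^{1 − 21} < 1, i.e. C(n, 7) < 3^{21 − 1} = 3486784401.
Check values of n near the boundary:
  n = 78: C(78, 7) = 2641902120; 2641902120 < 3486784401? YES
  n = 79: C(79, 7) = 2898753715; 2898753715 < 3486784401? YES
  n = 80: C(80, 7) = 3176716400; 3176716400 < 3486784401? YES
  n = 81: C(81, 7) = 3477216600; 3477216600 < 3486784401? YES
  n = 82: C(82, 7) = 3801756816; 3801756816 < 3486784401? NO
  n = 83: C(83, 7) = 4151918628; 4151918628 < 3486784401? NO
The largest n with C(n, 7) < 3486784401 is n = 81 (where E[X] = 42928600/43046721 ≈ 0.997). Hence R_3(7) > 81, i.e. R_3(7) ≥ 82.

Largest n = 81; hence R_3(7) > 81.


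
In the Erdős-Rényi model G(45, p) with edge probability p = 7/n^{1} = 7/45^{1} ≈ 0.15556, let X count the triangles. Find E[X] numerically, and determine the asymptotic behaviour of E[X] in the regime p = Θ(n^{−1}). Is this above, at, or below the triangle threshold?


Number of potential triangles: C(45, 3) = 14190.
Each occurs with probability p³ ≈ (0.15556)³ ≈ 3.7640604e-03.
By linearity: E[X] = C(45, 3)·p³ ≈ 14190 · 3.7640604e-03 ≈ 53.41202.
Here α = 1, so p = 7/n is exactly at the triangle threshold p ~ 1/n. Asymptotically E[X] → c³/6 = 7³/6 = 343/6 ≈ 57.16667, a bounded constant. In this regime the triangle count is asymptotically Poisson(c³/6).

E[X] ≈ 53.41202; in regime p = Θ(1/n^{1}) E[X] stays bounded (at the triangle threshold p ~ 1/n).


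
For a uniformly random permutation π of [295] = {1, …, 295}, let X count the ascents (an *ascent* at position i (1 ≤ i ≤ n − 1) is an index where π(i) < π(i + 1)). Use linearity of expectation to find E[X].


Write X = Σ X_I over i = 1, …, 294, with X_I the indicator of one ascent.
There are 294 indicators.
For each fixed i, the pair (π(i), π(i+1)) is a uniformly random ordered pair of distinct values from {1, …, 295}; by symmetry P[π(i) < π(i+1)] = 1/2.
By linearity: E[X] = 294 · (1/2) = (295 − 1) · (1/2) = 147 ≈ 147.00000.

E[X] = 147 = 147.00000.


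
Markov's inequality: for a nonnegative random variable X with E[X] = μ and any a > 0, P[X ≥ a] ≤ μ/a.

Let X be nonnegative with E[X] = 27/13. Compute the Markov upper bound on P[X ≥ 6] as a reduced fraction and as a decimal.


μ = E[X] = 27/13, a = 6.
Markov: P[X ≥ 6] ≤ μ/a = (27/13)/6 = 9/26.
Numerically: ≈ 0.3462.
(Since a = 6 > μ = 2.0769, the bound 9/26 is < 1 and informative.)

P[X ≥ 6] ≤ 9/26 ≈ 0.3462.


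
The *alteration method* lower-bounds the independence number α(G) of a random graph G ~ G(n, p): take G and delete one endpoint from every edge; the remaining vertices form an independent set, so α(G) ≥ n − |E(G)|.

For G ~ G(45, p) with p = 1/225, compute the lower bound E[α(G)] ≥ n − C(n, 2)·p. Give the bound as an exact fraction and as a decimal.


E[|E(G)|] = C(45, 2)·p = 990 · (1/225) = 22/5.
E[α(G)] ≥ n − E[|E(G)|] = 45 − 22/5 = 203/5.
Numerically: ≈ 40.600000.
(This is only a lower bound; the true E[α(G)] may be larger.)

E[α(G)] ≥ 203/5 ≈ 40.600000.


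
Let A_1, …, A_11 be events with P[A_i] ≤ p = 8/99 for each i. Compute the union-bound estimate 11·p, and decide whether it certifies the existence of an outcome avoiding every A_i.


Union bound: P[∪_{i=1}^{11} A_i] ≤ Σ_i P[A_i] ≤ 11·p = 11·(8/99) = 8/9.
Numerically: 8/9 ≈ 0.888889.
Is 8/9 < 1? YES.
Since P[∪ A_i] ≤ 8/9 < 1, the complement has P[∩ A_i^c] ≥ 1 − 8/9 = 1/9 > 0, so some outcome avoids every A_i.

11·p = 8/9 ≈ 0.888889; existence CERTIFIED by the union bound.


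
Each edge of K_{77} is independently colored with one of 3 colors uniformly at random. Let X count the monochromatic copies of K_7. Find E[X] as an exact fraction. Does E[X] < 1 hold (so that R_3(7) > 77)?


E[X] = C(77, 7) · 3^{1 − 21} = 2404808340 · 3^{−20} = 2404808340/3486784401.
As a reduced fraction: E[X] = 801602780/1162261467 ≈ 0.690.
Is E[X] < 1? YES.
Since E[X] < 1, there exists a 3-coloring of K_{77} with no monochromatic K_7; hence R_3(7) > 77.

E[X] = 801602780/1162261467 ≈ 0.690; E[X] < 1, so R_3(7) > 77.


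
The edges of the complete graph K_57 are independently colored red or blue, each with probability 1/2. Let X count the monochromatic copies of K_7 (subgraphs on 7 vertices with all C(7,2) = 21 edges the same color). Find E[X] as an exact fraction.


Let X = Σ_S X_S over the C(57, 7) = 264385836 subsets S of size 7, where X_S = 1 if the K_7 on S is monochromatic.
For a fixed S, the K_7 on S has C(7, 2) = 21 edges. P[all 21 edges red] = (1/2)^21, and likewise for blue, so P[monochromatic] = 2·(1/2)^21 = 2^{1 − 21} = 1/1048576.
By linearity: E[X] = C(57, 7) · 2^{1 − 21} = 264385836 · 1/1048576 = 66096459/262144.
Numerically: E[X] ≈ 252.138.

E[X] = C(57,7)·2^(1−C(7,2)) = 66096459/262144 ≈ 252.138.


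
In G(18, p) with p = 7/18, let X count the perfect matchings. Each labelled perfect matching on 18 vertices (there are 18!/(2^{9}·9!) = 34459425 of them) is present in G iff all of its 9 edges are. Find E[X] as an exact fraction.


K_18 has 18!/(2^{9}·9!) = 34459425 labelled perfect matchings.
For each such perfect matching H, let X_H = 1 if all 9 edges of H are present in G. Then P[X_H = 1] = p^{9} = (7/18)^{9} = 40353607/198359290368.
By linearity of expectation: E[X] = Σ_H E[X_H] = 34459425 · p^{9} = 34459425 · 40353607/198359290368 = 17167433257975/2448880128.
Numerically: E[X] ≈ 7.01e+03.

E[X] = 34459425 · (7/18)^{9} = 17167433257975/2448880128 ≈ 7.01e+03.


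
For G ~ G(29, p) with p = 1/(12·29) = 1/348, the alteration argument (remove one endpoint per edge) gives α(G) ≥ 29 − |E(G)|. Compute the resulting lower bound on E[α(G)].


E[|E(G)|] = C(29, 2)·p = 406 · (1/348) = 7/6.
E[α(G)] ≥ n − E[|E(G)|] = 29 − 7/6 = 167/6.
Numerically: ≈ 27.833.
(This is only a lower bound; the true E[α(G)] may be larger.)

E[α(G)] ≥ 167/6 ≈ 27.833.


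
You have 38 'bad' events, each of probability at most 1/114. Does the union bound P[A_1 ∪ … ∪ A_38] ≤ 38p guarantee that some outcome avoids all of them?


Union bound: P[∪_{i=1}^{38} A_i] ≤ Σ_i P[A_i] ≤ 38·p = 38·(1/114) = 1/3.
Numerically: 1/3 ≈ 0.333.
Is 1/3 < 1? YES.
Since P[∪ A_i] ≤ 1/3 < 1, the complement has P[∩ A_i^c] ≥ 1 − 1/3 = 2/3 > 0, so some outcome avoids every A_i.

38·p = 1/3 ≈ 0.333; existence CERTIFIED by the union bound.


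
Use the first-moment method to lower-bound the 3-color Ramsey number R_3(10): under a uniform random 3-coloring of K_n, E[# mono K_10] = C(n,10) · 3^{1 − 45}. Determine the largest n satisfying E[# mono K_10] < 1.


We need C(n, 10) · 3^{1 − 45} < 1, i.e. C(n, 10) < 3^{45 − 1} = 984770902183611232881.
Check values of n near the boundary:
  n = 572: C(572, 10) = 954640815642161682606; 954640815642161682606 < 984770902183611232881? YES
  n = 573: C(573, 10) = 971597135635805762226; 971597135635805762226 < 984770902183611232881? YES
  n = 574: C(574, 10) = 988824035203816502691; 988824035203816502691 < 984770902183611232881? NO
The largest n with C(n, 10) < 984770902183611232881 is n = 573 (where E[X] = 35985079097622435638/36472996377170786403 ≈ 0.9866). Hence R_3(10) > 573, i.e. R_3(10) ≥ 574.

Largest n = 573; hence R_3(10) > 573.


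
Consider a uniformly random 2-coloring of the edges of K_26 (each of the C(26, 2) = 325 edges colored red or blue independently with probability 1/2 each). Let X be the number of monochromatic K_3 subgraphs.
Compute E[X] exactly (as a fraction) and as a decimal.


Let X = Σ_S X_S over the C(26, 3) = 2600 subsets S of size 3, where X_S = 1 if the K_3 on S is monochromatic.
For a fixed S, the K_3 on S has C(3, 2) = 3 edges. P[all 3 edges red] = (1/2)^3, and likewise for blue, so P[monochromatic] = 2·(1/2)^3 = 2^{1 − 3} = 1/4.
By linearity: E[X] = C(26, 3) · 2^{1 − 3} = 2600 · 1/4 = 650.
Numerically: E[X] ≈ 650.000000.

E[X] = C(26,3)·2^(1−C(3,2)) = 650 ≈ 650.000000.


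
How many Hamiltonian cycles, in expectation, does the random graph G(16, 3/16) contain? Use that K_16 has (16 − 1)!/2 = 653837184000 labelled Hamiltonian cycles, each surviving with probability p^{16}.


K_16 has (16 − 1)!/2 = 653837184000 labelled Hamiltonian cycles.
For each such Hamiltonian cycle H, let X_H = 1 if all 16 edges of H are present in G. Then P[X_H = 1] = p^{16} = (3/16)^{16} = 43046721/18446744073709551616.
Summing the indicators: E[X] = Σ_H E[X_H] = 653837184000 · p^{16} = 653837184000 · 43046721/18446744073709551616 = 27485885585032875/18014398509481984.
Numerically: E[X] ≈ 1.5258.

E[X] = 653837184000 · (3/16)^{16} = 27485885585032875/18014398509481984 ≈ 1.5258.


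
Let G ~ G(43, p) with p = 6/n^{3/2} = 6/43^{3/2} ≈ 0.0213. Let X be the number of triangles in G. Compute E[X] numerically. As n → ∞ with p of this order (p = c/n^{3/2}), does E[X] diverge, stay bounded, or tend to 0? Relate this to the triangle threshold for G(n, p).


Number of potential triangles: C(43, 3) = 12341.
Each occurs with probability p³ ≈ (0.0213)³ ≈ 9.63487e-06.
By linearity: E[X] = C(43, 3)·p³ ≈ 12341 · 9.63487e-06 ≈ 0.119.
Since α = 3/2 > 1, p = c/n^{3/2} = o(1/n) is below the triangle threshold p ~ 1/n. Asymptotically E[X] ~ (c³/6)·n^{3(1−α)} = (6³/6)·n^{-1.5} → 0, so by Markov's inequality G has no triangles w.h.p.

E[X] ≈ 0.119; in regime p = Θ(1/n^{3/2}) E[X] tends to 0 (below the triangle threshold p ~ 1/n).


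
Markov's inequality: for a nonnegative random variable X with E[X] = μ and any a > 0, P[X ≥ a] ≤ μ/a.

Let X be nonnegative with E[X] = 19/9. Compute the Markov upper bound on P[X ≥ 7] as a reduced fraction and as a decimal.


μ = E[X] = 19/9, a = 7.
Markov: P[X ≥ 7] ≤ μ/a = (19/9)/7 = 19/63.
Numerically: ≈ 0.3016.
(Since a = 7 > μ = 2.1111, the bound 19/63 is < 1 and informative.)

P[X ≥ 7] ≤ 19/63 ≈ 0.3016.


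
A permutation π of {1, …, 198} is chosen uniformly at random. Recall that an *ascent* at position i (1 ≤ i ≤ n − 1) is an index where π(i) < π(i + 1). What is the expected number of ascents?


Write X = Σ X_I over i = 1, …, 197, with X_I the indicator of one ascent.
There are 197 indicators.
For each fixed i, the pair (π(i), π(i+1)) is a uniformly random ordered pair of distinct values from {1, …, 198}; by symmetry P[π(i) < π(i+1)] = 1/2.
By linearity: E[X] = 197 · (1/2) = (198 − 1) · (1/2) = 197/2 ≈ 98.5000.

E[X] = 197/2 = 98.5000.


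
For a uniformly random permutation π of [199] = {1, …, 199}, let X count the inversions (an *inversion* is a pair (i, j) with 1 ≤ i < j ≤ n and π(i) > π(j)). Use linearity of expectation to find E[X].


Write X = Σ X_I over the C(199, 2) = 19701 pairs i < j, with X_I the indicator of one inversion.
There are 19701 indicators.
For each fixed pair i < j, the values π(i) and π(j) are two distinct elements of {1, …, 199} in uniformly random order; by symmetry P[π(i) > π(j)] = 1/2.
By linearity: E[X] = 19701 · (1/2) = C(199, 2) · (1/2) = 19701/2 = 19701/2 ≈ 9850.5000.

E[X] = 19701/2 = 9850.5000.


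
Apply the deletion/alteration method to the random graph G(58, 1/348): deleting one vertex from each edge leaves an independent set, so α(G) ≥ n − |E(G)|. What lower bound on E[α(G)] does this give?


E[|E(G)|] = C(58, 2)·p = 1653 · (1/348) = 19/4.
E[α(G)] ≥ n − E[|E(G)|] = 58 − 19/4 = 213/4.
Numerically: ≈ 53.2500.
(This is only a lower bound; the true E[α(G)] may be larger.)

E[α(G)] ≥ 213/4 ≈ 53.2500.


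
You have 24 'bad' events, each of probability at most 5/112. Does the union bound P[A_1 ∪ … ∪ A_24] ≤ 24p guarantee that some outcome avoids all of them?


Union bound: P[∪_{i=1}^{24} A_i] ≤ Σ_i P[A_i] ≤ 24·p = 24·(5/112) = 15/14.
Numerically: 15/14 ≈ 1.071.
Is 15/14 < 1? NO.
Since the bound 15/14 is ≥ 1, the union bound is uninformative here; it does NOT by itself certify existence.

24·p = 15/14 ≈ 1.071; existence NOT certified by the union bound.


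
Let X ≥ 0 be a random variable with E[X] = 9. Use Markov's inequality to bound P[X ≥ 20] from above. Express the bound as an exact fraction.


μ = E[X] = 9, a = 20.
Markov: P[X ≥ 20] ≤ μ/a = (9)/20 = 9/20.
Numerically: ≈ 0.45000.
(Since a = 20 > μ = 9.00000, the bound 9/20 is < 1 and informative.)

P[X ≥ 20] ≤ 9/20 ≈ 0.45000.


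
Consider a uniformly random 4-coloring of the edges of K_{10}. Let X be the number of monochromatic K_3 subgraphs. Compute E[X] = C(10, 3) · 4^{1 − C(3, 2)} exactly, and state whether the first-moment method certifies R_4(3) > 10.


E[X] = C(10, 3) · 4^{1 − 3} = 120 · 4^{−2} = 120/16.
As a reduced fraction: E[X] = 15/2 ≈ 7.500.
Is E[X] < 1? NO.
Since E[X] ≥ 1, the first-moment bound is inconclusive at n = 10; it does NOT by itself certify R_4(3) > 10.

E[X] = 15/2 ≈ 7.500; E[X] ≥ 1; first-moment method inconclusive here.


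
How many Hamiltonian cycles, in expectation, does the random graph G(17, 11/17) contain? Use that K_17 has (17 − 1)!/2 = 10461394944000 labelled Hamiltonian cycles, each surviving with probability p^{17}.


K_17 has (17 − 1)!/2 = 10461394944000 labelled Hamiltonian cycles.
For each such Hamiltonian cycle H, let X_H = 1 if all 17 edges of H are present in G. Then P[X_H = 1] = p^{17} = (11/17)^{17} = 505447028499293771/827240261886336764177.
By linearity of expectation: E[X] = Σ_H E[X_H] = 10461394944000 · p^{17} = 10461394944000 · 505447028499293771/827240261886336764177 = 5287680988402335763510093824000/827240261886336764177.
Numerically: E[X] ≈ 6.392e+09.

E[X] = 10461394944000 · (11/17)^{17} = 5287680988402335763510093824000/827240261886336764177 ≈ 6.392e+09.


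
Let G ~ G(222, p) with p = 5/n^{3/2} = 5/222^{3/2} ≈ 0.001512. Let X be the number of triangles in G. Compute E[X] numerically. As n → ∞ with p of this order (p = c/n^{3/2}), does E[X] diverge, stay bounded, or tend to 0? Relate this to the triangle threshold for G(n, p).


Number of potential triangles: C(222, 3) = 1798940.
Each occurs with probability p³ ≈ (0.001512)³ ≈ 3.453994e-09.
By linearity: E[X] = C(222, 3)·p³ ≈ 1798940 · 3.453994e-09 ≈ 0.0062.
Since α = 3/2 > 1, p = c/n^{3/2} = o(1/n) is below the triangle threshold p ~ 1/n. Asymptotically E[X] ~ (c³/6)·n^{3(1−α)} = (5³/6)·n^{-1.5} → 0, so by Markov's inequality G has no triangles w.h.p.

E[X] ≈ 0.0062; in regime p = Θ(1/n^{3/2}) E[X] tends to 0 (below the triangle threshold p ~ 1/n).


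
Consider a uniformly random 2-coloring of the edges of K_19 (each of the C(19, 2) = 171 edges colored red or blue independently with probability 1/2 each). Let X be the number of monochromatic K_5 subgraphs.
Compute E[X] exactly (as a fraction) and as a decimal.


Let X = Σ_S X_S over the C(19, 5) = 11628 subsets S of size 5, where X_S = 1 if the K_5 on S is monochromatic.
For a fixed S, the K_5 on S has C(5, 2) = 10 edges. P[all 10 edges red] = (1/2)^10, and likewise for blue, so P[monochromatic] = 2·(1/2)^10 = 2^{1 − 10} = 1/512.
Summing: E[X] = C(19, 5) · 2^{1 − 10} = 11628 · 1/512 = 2907/128.
Numerically: E[X] ≈ 22.711.

E[X] = C(19,5)·2^(1−C(5,2)) = 2907/128 ≈ 22.711.


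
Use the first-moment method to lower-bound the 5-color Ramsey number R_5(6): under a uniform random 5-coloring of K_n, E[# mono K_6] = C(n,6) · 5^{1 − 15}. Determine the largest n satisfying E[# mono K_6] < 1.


We need C(n, 6) · 5^{1 − 15} < 1, i.e. C(n, 6) < 5^{15 − 1} = 6103515625.
Check values of n near the boundary:
  n = 124: C(124, 6) = 4465475476; 4465475476 < 6103515625? YES
  n = 125: C(125, 6) = 4690625500; 4690625500 < 6103515625? YES
  n = 126: C(126, 6) = 4925156775; 4925156775 < 6103515625? YES
  n = 127: C(127, 6) = 5169379425; 5169379425 < 6103515625? YES
  n = 128: C(128, 6) = 5423611200; 5423611200 < 6103515625? YES
  n = 129: C(129, 6) = 5688177600; 5688177600 < 6103515625? YES
  n = 130: C(130, 6) = 5963412000; 5963412000 < 6103515625? YES
  n = 131: C(131, 6) = 6249655776; 6249655776 < 6103515625? NO
The largest n with C(n, 6) < 6103515625 is n = 130 (where E[X] = 47707296/48828125 ≈ 0.977). Hence R_5(6) > 130, i.e. R_5(6) ≥ 131.

Largest n = 130; hence R_5(6) > 130.


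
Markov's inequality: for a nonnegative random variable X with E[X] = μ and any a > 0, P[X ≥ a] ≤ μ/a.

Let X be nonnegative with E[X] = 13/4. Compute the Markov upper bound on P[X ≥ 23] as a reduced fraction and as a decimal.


μ = E[X] = 13/4, a = 23.
Markov: P[X ≥ 23] ≤ μ/a = (13/4)/23 = 13/92.
Numerically: ≈ 0.141304.
(Since a = 23 > μ = 3.250000, the bound 13/92 is < 1 and informative.)

P[X ≥ 23] ≤ 13/92 ≈ 0.141304.


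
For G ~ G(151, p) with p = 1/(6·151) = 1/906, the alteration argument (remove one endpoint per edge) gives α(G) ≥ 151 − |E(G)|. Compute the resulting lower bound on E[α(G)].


E[|E(G)|] = C(151, 2)·p = 11325 · (1/906) = 25/2.
E[α(G)] ≥ n − E[|E(G)|] = 151 − 25/2 = 277/2.
Numerically: ≈ 138.5000.
(This is only a lower bound; the true E[α(G)] may be larger.)

E[α(G)] ≥ 277/2 ≈ 138.5000.


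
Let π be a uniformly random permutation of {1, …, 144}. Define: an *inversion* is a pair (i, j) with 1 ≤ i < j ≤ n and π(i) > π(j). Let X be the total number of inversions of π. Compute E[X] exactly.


Write X = Σ X_I over the C(144, 2) = 10296 pairs i < j, with X_I the indicator of one inversion.
There are 10296 indicators.
For each fixed pair i < j, the values π(i) and π(j) are two distinct elements of {1, …, 144} in uniformly random order; by symmetry P[π(i) > π(j)] = 1/2.
By linearity: E[X] = 10296 · (1/2) = C(144, 2) · (1/2) = 10296/2 = 5148 ≈ 5148.00000.

E[X] = 5148 = 5148.00000.


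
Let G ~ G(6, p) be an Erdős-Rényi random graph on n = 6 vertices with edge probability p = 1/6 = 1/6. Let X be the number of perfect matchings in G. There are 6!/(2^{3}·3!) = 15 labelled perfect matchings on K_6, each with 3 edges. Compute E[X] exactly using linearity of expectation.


K_6 has 6!/(2^{3}·3!) = 15 labelled perfect matchings.
For each such perfect matching H, let X_H = 1 if all 3 edges of H are present in G. Then P[X_H = 1] = p^{3} = (1/6)^{3} = 1/216.
Summing the indicators: E[X] = Σ_H E[X_H] = 15 · p^{3} = 15 · 1/216 = 5/72.
Numerically: E[X] ≈ 0.06944.

E[X] = 15 · (1/6)^{3} = 5/72 ≈ 0.06944.


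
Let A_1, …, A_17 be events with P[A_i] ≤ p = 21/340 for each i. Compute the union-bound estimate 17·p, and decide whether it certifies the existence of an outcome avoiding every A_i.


Union bound: P[∪_{i=1}^{17} A_i] ≤ Σ_i P[A_i] ≤ 17·p = 17·(21/340) = 21/20.
Numerically: 21/20 ≈ 1.05000.
Is 21/20 < 1? NO.
Since the bound 21/20 is ≥ 1, the union bound is uninformative here; it does NOT by itself certify existence.

17·p = 21/20 ≈ 1.05000; existence NOT certified by the union bound.


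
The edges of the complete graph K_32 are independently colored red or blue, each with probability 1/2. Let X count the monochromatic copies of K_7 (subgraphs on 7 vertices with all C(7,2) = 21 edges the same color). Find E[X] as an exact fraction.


Let X = Σ_S X_S over the C(32, 7) = 3365856 subsets S of size 7, where X_S = 1 if the K_7 on S is monochromatic.
For a fixed S, the K_7 on S has C(7, 2) = 21 edges. P[all 21 edges red] = (1/2)^21, and likewise for blue, so P[monochromatic] = 2·(1/2)^21 = 2^{1 − 21} = 1/1048576.
Summing: E[X] = C(32, 7) · 2^{1 − 21} = 3365856 · 1/1048576 = 105183/32768.
Numerically: E[X] ≈ 3.210.

E[X] = C(32,7)·2^(1−C(7,2)) = 105183/32768 ≈ 3.210.


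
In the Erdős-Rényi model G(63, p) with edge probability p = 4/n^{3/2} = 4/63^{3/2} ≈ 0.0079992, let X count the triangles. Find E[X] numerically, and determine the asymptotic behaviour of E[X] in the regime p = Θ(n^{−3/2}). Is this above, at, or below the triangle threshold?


Number of potential triangles: C(63, 3) = 39711.
Each occurs with probability p³ ≈ (0.0079992)³ ≈ 5.1185565e-07.
By linearity: E[X] = C(63, 3)·p³ ≈ 39711 · 5.1185565e-07 ≈ 0.02033.
Since α = 3/2 > 1, p = c/n^{3/2} = o(1/n) is below the triangle threshold p ~ 1/n. Asymptotically E[X] ~ (c³/6)·n^{3(1−α)} = (4³/6)·n^{-1.5} → 0, so by Markov's inequality G has no triangles w.h.p.

E[X] ≈ 0.02033; in regime p = Θ(1/n^{3/2}) E[X] tends to 0 (below the triangle threshold p ~ 1/n).
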